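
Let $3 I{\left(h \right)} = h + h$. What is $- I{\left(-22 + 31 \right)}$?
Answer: $-6$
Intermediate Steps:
$I{\left(h \right)} = \frac{2 h}{3}$ ($I{\left(h \right)} = \frac{h + h}{3} = \frac{2 h}{3}$)
$- I{\left(-22 + 31 \right)} = - \frac{2 \left(-22 + 31\right)}{3} = - \frac{2 \cdot 9}{3} = \left(-1\right) 6 = -6$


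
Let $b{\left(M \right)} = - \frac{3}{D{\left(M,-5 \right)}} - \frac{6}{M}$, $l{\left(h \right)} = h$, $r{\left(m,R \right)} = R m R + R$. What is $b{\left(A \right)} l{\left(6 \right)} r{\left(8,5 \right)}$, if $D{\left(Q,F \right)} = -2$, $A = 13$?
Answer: $\frac{16605}{13} \approx 1277.3$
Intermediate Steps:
$r{\left(m,R \right)} = R + m R^{2}$ ($r{\left(m,R \right)} = m R^{2} + R = R + m R^{2}$)
$b{\left(M \right)} = \frac{3}{2} - \frac{6}{M}$ ($b{\left(M \right)} = - \frac{3}{-2} - \frac{6}{M} = \left(-3\right) \left(- \frac{1}{2}\right) - \frac{6}{M} = \frac{3}{2} - \frac{6}{M}$)
$b{\left(A \right)} l{\left(6 \right)} r{\left(8,5 \right)} = \left(\frac{3}{2} - \frac{6}{13}\right) 6 \cdot 5 \left(1 + 5 \cdot 8\right) = \left(\frac{3}{2} - \frac{6}{13}\right) 6 \cdot 5 \left(1 + 40\right) = \left(\frac{3}{2} - \frac{6}{13}\right) 6 \cdot 5 \cdot 41 = \frac{27}{26} \cdot 6 \cdot 205 = \frac{81}{13} \cdot 205 = \frac{16605}{13}$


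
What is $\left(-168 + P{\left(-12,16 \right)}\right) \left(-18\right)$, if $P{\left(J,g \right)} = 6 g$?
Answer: $1296$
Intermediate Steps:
$\left(-168 + P{\left(-12,16 \right)}\right) \left(-18\right) = \left(-168 + 6 \cdot 16\right) \left(-18\right) = \left(-168 + 96\right) \left(-18\right) = \left(-72\right) \left(-18\right) = 1296$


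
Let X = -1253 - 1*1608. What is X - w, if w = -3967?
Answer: 1106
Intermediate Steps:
X = -2861 (X = -1253 - 1608 = -2861)
X - w = -2861 - 1*(-3967) = -2861 + 3967 = 1106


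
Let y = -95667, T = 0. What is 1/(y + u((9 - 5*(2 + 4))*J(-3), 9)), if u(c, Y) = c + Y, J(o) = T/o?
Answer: -1/95658 ≈ -1.0454e-5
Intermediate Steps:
J(o) = 0 (J(o) = 0/o = 0)
u(c, Y) = Y + c
1/(y + u((9 - 5*(2 + 4))*J(-3), 9)) = 1/(-95667 + (9 + (9 - 5*(2 + 4))*0)) = 1/(-95667 + (9 + (9 - 5*6)*0)) = 1/(-95667 + (9 + (9 - 30)*0)) = 1/(-95667 + (9 - 21*0)) = 1/(-95667 + (9 + 0)) = 1/(-95667 + 9) = 1/(-95658) = -1/95658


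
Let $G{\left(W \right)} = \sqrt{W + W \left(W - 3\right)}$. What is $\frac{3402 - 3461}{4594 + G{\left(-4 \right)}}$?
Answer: $- \frac{135523}{10552406} + \frac{59 \sqrt{6}}{10552406} \approx -0.012829$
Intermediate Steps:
$G{\left(W \right)} = \sqrt{W + W \left(-3 + W\right)}$
$\frac{3402 - 3461}{4594 + G{\left(-4 \right)}} = \frac{3402 - 3461}{4594 + \sqrt{- 4 \left(-2 - 4\right)}} = - \frac{59}{4594 + \sqrt{\left(-4\right) \left(-6\right)}} = - \frac{59}{4594 + \sqrt{24}} = - \frac{59}{4594 + 2 \sqrt{6}}$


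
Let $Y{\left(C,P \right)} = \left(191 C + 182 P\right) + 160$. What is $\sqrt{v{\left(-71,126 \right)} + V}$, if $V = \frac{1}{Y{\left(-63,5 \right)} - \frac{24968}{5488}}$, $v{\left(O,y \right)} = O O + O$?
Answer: $\frac{8 \sqrt{488428885560966}}{2507913} \approx 70.498$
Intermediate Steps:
$v{\left(O,y \right)} = O + O^{2}$ ($v{\left(O,y \right)} = O^{2} + O = O + O^{2}$)
$Y{\left(C,P \right)} = 160 + 182 P + 191 C$ ($Y{\left(C,P \right)} = \left(182 P + 191 C\right) + 160 = 160 + 182 P + 191 C$)
$V = - \frac{686}{7523739}$ ($V = \frac{1}{\left(160 + 182 \cdot 5 + 191 \left(-63\right)\right) - \frac{24968}{5488}} = \frac{1}{\left(160 + 910 - 12033\right) - \frac{3121}{686}} = \frac{1}{-10963 - \frac{3121}{686}} = \frac{1}{- \frac{7523739}{686}} = - \frac{686}{7523739} \approx -9.1178 \cdot 10^{-5}$)
$\sqrt{v{\left(-71,126 \right)} + V} = \sqrt{- 71 \left(1 - 71\right) - \frac{686}{7523739}} = \sqrt{\left(-71\right) \left(-70\right) - \frac{686}{7523739}} = \sqrt{4970 - \frac{686}{7523739}} = \sqrt{\frac{37392982144}{7523739}} = \frac{8 \sqrt{488428885560966}}{2507913}$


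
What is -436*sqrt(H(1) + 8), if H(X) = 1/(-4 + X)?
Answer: -436*sqrt(69)/3 ≈ -1207.2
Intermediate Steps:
-436*sqrt(H(1) + 8) = -436*sqrt(1/(-4 + 1) + 8) = -436*sqrt(1/(-3) + 8) = -436*sqrt(-1/3 + 8) = -436*sqrt(69)/3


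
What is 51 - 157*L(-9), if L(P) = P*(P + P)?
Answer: -25383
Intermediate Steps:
L(P) = 2*P² (L(P) = P*(2*P) = 2*P²)
51 - 157*L(-9) = 51 - 314*(-9)² = 51 - 314*81 = 51 - 157*162 = 51 - 25434 = -25383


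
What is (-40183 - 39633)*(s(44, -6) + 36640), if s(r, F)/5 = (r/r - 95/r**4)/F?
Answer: -747334154963945/255552 ≈ -2.9244e+9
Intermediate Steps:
s(r, F) = 5*(1 - 95/r**4)/F (s(r, F) = 5*((r/r - 95/r**4)/F) = 5*((1 - 95/r**4)/F) = 5*(1 - 95/r**4)/F)
(-40183 - 39633)*(s(44, -6) + 36640) = (-40183 - 39633)*((5/(-6) - 475/(-6*44**4)) + 36640) = -79816*((5*(-1/6) - 475*(-1/6)*1/3748096) + 36640) = -79816*((-5/6 + 475/22488576) + 36640) = -79816*(-18740005/22488576 + 36640) = -79816*823962684635/22488576 = -747334154963945/255552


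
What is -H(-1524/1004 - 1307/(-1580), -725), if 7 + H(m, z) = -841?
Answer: 848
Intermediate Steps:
H(m, z) = -848 (H(m, z) = -7 - 841 = -848)
-H(-1524/1004 - 1307/(-1580), -725) = -1*(-848) = 848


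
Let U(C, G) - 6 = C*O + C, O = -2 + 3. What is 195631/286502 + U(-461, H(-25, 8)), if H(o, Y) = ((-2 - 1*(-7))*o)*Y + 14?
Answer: -262240201/286502 ≈ -915.32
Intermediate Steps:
O = 1
H(o, Y) = 14 + 5*Y*o (H(o, Y) = ((-2 + 7)*o)*Y + 14 = (5*o)*Y + 14 = 5*Y*o + 14 = 14 + 5*Y*o)
U(C, G) = 6 + 2*C (U(C, G) = 6 + (C*1 + C) = 6 + (C + C) = 6 + 2*C)
195631/286502 + U(-461, H(-25, 8)) = 195631/286502 + (6 + 2*(-461)) = 195631*(1/286502) + (6 - 922) = 195631/286502 - 916 = -262240201/286502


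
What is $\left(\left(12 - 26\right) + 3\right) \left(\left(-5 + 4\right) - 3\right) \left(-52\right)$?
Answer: $-2288$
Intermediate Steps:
$\left(\left(12 - 26\right) + 3\right) \left(\left(-5 + 4\right) - 3\right) \left(-52\right) = \left(\left(12 - 26\right) + 3\right) \left(-1 - 3\right) \left(-52\right) = \left(-14 + 3\right) \left(-4\right) \left(-52\right) = \left(-11\right) \left(-4\right) \left(-52\right) = 44 \left(-52\right) = -2288$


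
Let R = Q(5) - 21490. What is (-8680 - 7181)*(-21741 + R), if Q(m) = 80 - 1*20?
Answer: 684735231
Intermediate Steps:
Q(m) = 60 (Q(m) = 80 - 20 = 60)
R = -21430 (R = 60 - 21490 = -21430)
(-8680 - 7181)*(-21741 + R) = (-8680 - 7181)*(-21741 - 21430) = -15861*(-43171) = 684735231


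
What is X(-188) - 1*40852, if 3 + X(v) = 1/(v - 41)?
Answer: -9355796/229 ≈ -40855.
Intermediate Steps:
X(v) = -3 + 1/(-41 + v) (X(v) = -3 + 1/(v - 41) = -3 + 1/(-41 + v))
X(-188) - 1*40852 = (124 - 3*(-188))/(-41 - 188) - 1*40852 = (124 + 564)/(-229) - 40852 = -1/229*688 - 40852 = -688/229 - 40852 = -9355796/229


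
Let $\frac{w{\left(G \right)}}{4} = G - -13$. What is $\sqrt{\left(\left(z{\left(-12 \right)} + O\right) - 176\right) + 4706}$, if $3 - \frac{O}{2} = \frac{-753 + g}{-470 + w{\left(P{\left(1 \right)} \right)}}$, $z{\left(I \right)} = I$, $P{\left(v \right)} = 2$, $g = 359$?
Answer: $\frac{\sqrt{190040330}}{205} \approx 67.246$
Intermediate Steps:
$w{\left(G \right)} = 52 + 4 G$ ($w{\left(G \right)} = 4 \left(G - -13\right) = 4 \left(G + 13\right) = 4 \left(13 + G\right) = 52 + 4 G$)
$O = \frac{836}{205}$ ($O = 6 - 2 \frac{-753 + 359}{-470 + \left(52 + 4 \cdot 2\right)} = 6 - 2 \left(- \frac{394}{-470 + \left(52 + 8\right)}\right) = 6 - 2 \left(- \frac{394}{-470 + 60}\right) = 6 - 2 \left(- \frac{394}{-410}\right) = 6 - 2 \left(\left(-394\right) \left(- \frac{1}{410}\right)\right) = 6 - \frac{394}{205} = \frac{836}{205} \approx 4.078$)
$\sqrt{\left(\left(z{\left(-12 \right)} + O\right) - 176\right) + 4706} = \sqrt{\left(\left(-12 + \frac{836}{205}\right) - 176\right) + 4706} = \sqrt{\left(- \frac{1624}{205} - 176\right) + 4706} = \sqrt{- \frac{37704}{205} + 4706} = \sqrt{\frac{927026}{205}} = \frac{\sqrt{190040330}}{205}$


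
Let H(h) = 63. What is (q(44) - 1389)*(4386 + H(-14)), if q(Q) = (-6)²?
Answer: -6019497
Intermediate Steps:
q(Q) = 36
(q(44) - 1389)*(4386 + H(-14)) = (36 - 1389)*(4386 + 63) = -1353*4449 = -6019497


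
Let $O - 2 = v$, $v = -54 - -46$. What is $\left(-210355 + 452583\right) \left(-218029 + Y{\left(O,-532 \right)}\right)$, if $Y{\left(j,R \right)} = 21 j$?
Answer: $-52843249340$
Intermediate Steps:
$v = -8$ ($v = -54 + 46 = -8$)
$O = -6$ ($O = 2 - 8 = -6$)
$\left(-210355 + 452583\right) \left(-218029 + Y{\left(O,-532 \right)}\right) = \left(-210355 + 452583\right) \left(-218029 + 21 \left(-6\right)\right) = 242228 \left(-218029 - 126\right) = 242228 \left(-218155\right) = -52843249340$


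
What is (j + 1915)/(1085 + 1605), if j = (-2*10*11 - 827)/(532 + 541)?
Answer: 1026874/1443185 ≈ 0.71153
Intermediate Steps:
j = -1047/1073 (j = (-20*11 - 827)/1073 = (-220 - 827)*(1/1073) = -1047*1/1073 = -1047/1073 ≈ -0.97577)
(j + 1915)/(1085 + 1605) = (-1047/1073 + 1915)/(1085 + 1605) = (2053748/1073)/2690 = (2053748/1073)*(1/2690) = 1026874/1443185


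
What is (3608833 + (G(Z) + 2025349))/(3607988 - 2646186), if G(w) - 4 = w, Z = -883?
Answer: 5633303/961802 ≈ 5.8570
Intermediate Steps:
G(w) = 4 + w
(3608833 + (G(Z) + 2025349))/(3607988 - 2646186) = (3608833 + ((4 - 883) + 2025349))/(3607988 - 2646186) = (3608833 + (-879 + 2025349))/961802 = (3608833 + 2024470)*(1/961802) = 5633303*(1/961802) = 5633303/961802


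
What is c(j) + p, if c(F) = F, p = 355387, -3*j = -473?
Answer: 1066634/3 ≈ 3.5554e+5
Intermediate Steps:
j = 473/3 (j = -1/3*(-473) = 473/3 ≈ 157.67)
c(j) + p = 473/3 + 355387 = 1066634/3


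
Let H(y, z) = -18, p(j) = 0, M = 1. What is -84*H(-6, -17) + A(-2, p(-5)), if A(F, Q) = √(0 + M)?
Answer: 1513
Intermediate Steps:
A(F, Q) = 1 (A(F, Q) = √(0 + 1) = √1 = 1)
-84*H(-6, -17) + A(-2, p(-5)) = -84*(-18) + 1 = 1512 + 1 = 1513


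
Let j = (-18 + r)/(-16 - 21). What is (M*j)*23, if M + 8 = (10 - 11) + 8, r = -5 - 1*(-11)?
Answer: -276/37 ≈ -7.4595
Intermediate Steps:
r = 6 (r = -5 + 11 = 6)
M = -1 (M = -8 + ((10 - 11) + 8) = -8 + (-1 + 8) = -8 + 7 = -1)
j = 12/37 (j = (-18 + 6)/(-16 - 21) = -12/(-37) = -12*(-1/37) = 12/37 ≈ 0.32432)
(M*j)*23 = -1*12/37*23 = -12/37*23 = -276/37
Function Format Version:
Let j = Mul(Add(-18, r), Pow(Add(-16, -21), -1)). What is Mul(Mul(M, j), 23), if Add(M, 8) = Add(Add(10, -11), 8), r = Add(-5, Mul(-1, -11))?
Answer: Rational(-276, 37) ≈ -7.4595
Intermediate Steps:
r = 6 (r = Add(-5, 11) = 6)
M = -1 (M = Add(-8, Add(Add(10, -11), 8)) = Add(-8, Add(-1, 8)) = Add(-8, 7) = -1)
j = Rational(12, 37) (j = Mul(Add(-18, 6), Pow(Add(-16, -21), -1)) = Mul(-12, Pow(-37, -1)) = Mul(-12, Rational(-1, 37)) = Rational(12, 37) ≈ 0.32432)
Mul(Mul(M, j), 23) = Mul(Mul(-1, Rational(12, 37)), 23) = Mul(Rational(-12, 37), 23) = Rational(-276, 37)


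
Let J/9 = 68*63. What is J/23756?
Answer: 9639/5939 ≈ 1.6230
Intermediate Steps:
J = 38556 (J = 9*(68*63) = 9*4284 = 38556)
J/23756 = 38556/23756 = 38556*(1/23756) = 9639/5939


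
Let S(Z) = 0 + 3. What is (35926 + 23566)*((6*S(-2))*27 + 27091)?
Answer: 1640610884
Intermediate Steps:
S(Z) = 3
(35926 + 23566)*((6*S(-2))*27 + 27091) = (35926 + 23566)*((6*3)*27 + 27091) = 59492*(18*27 + 27091) = 59492*(486 + 27091) = 59492*27577 = 1640610884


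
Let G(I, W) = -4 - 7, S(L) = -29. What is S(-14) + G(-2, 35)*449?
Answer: -4968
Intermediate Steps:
G(I, W) = -11
S(-14) + G(-2, 35)*449 = -29 - 11*449 = -29 - 4939 = -4968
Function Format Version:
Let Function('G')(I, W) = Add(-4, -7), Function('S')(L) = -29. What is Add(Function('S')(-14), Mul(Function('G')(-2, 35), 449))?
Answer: -4968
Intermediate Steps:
Function('G')(I, W) = -11
Add(Function('S')(-14), Mul(Function('G')(-2, 35), 449)) = Add(-29, Mul(-11, 449)) = Add(-29, -4939) = -4968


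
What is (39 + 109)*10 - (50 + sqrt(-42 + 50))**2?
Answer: -1028 - 200*sqrt(2) ≈ -1310.8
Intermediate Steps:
(39 + 109)*10 - (50 + sqrt(-42 + 50))**2 = 148*10 - (50 + sqrt(8))**2 = 1480 - (50 + 2*sqrt(2))**2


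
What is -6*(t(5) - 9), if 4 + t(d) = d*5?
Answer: -72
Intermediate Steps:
t(d) = -4 + 5*d (t(d) = -4 + d*5 = -4 + 5*d)
-6*(t(5) - 9) = -6*((-4 + 5*5) - 9) = -6*((-4 + 25) - 9) = -6*(21 - 9) = -6*12 = -72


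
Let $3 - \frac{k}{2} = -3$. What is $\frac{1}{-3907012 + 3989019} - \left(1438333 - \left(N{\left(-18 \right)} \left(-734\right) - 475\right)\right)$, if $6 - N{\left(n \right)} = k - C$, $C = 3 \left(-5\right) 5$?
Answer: $- \frac{113116683477}{82007} \approx -1.3794 \cdot 10^{6}$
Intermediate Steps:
$k = 12$ ($k = 6 - -6 = 6 + 6 = 12$)
$C = -75$ ($C = \left(-15\right) 5 = -75$)
$N{\left(n \right)} = -81$ ($N{\left(n \right)} = 6 - \left(12 - -75\right) = 6 - \left(12 + 75\right) = 6 - 87 = -81$)
$\frac{1}{-3907012 + 3989019} - \left(1438333 - \left(N{\left(-18 \right)} \left(-734\right) - 475\right)\right) = \frac{1}{-3907012 + 3989019} - \left(1438333 - \left(\left(-81\right) \left(-734\right) - 475\right)\right) = \frac{1}{82007} - \left(1438333 - \left(59454 - 475\right)\right) = \frac{1}{82007} - \left(1438333 - 58979\right) = \frac{1}{82007} - 1379354 = - \frac{113116683477}{82007}$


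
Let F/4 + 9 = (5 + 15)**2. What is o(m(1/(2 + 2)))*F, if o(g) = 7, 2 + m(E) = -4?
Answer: 10948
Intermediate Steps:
m(E) = -6 (m(E) = -2 - 4 = -6)
F = 1564 (F = -36 + 4*(5 + 15)**2 = -36 + 4*20**2 = -36 + 4*400 = -36 + 1600 = 1564)
o(m(1/(2 + 2)))*F = 7*1564 = 10948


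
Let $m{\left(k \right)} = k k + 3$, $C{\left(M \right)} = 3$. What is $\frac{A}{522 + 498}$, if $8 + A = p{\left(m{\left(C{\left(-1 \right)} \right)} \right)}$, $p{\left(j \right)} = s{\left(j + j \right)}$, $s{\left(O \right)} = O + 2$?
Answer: $\frac{3}{170} \approx 0.017647$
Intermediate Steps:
$s{\left(O \right)} = 2 + O$
$m{\left(k \right)} = 3 + k^{2}$ ($m{\left(k \right)} = k^{2} + 3 = 3 + k^{2}$)
$p{\left(j \right)} = 2 + 2 j$ ($p{\left(j \right)} = 2 + \left(j + j\right) = 2 + 2 j$)
$A = 18$ ($A = -8 + \left(2 + 2 \left(3 + 3^{2}\right)\right) = -8 + \left(2 + 2 \left(3 + 9\right)\right) = -8 + \left(2 + 2 \cdot 12\right) = -8 + \left(2 + 24\right) = -8 + 26 = 18$)
$\frac{A}{522 + 498} = \frac{1}{522 + 498} \cdot 18 = \frac{1}{1020} \cdot 18 = \frac{3}{170}$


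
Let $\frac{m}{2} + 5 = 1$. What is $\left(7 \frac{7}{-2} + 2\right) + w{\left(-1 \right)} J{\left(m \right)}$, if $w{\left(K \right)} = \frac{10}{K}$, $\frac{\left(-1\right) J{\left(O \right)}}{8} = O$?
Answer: $- \frac{1325}{2} \approx -662.5$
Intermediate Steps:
$m = -8$ ($m = -10 + 2 \cdot 1 = -10 + 2 = -8$)
$J{\left(O \right)} = - 8 O$
$\left(7 \frac{7}{-2} + 2\right) + w{\left(-1 \right)} J{\left(m \right)} = \left(7 \frac{7}{-2} + 2\right) + \frac{10}{-1} \left(\left(-8\right) \left(-8\right)\right) = \left(7 \cdot 7 \left(- \frac{1}{2}\right) + 2\right) + 10 \left(-1\right) 64 = \left(7 \left(- \frac{7}{2}\right) + 2\right) - 640 = \left(- \frac{49}{2} + 2\right) - 640 = - \frac{45}{2} - 640 = - \frac{1325}{2}$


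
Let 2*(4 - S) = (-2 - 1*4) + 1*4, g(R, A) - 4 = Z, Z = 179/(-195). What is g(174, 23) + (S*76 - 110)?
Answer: 53251/195 ≈ 273.08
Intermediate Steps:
Z = -179/195 (Z = 179*(-1/195) = -179/195 ≈ -0.91795)
g(R, A) = 601/195 (g(R, A) = 4 - 179/195 = 601/195)
S = 5 (S = 4 - ((-2 - 1*4) + 1*4)/2 = 4 - ((-2 - 4) + 4)/2 = 4 - (-6 + 4)/2 = 4 - 1/2*(-2) = 4 + 1 = 5)
g(174, 23) + (S*76 - 110) = 601/195 + (5*76 - 110) = 601/195 + (380 - 110) = 601/195 + 270 = 53251/195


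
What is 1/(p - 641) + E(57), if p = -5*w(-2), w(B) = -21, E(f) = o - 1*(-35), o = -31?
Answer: 2143/536 ≈ 3.9981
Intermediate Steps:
E(f) = 4 (E(f) = -31 - 1*(-35) = -31 + 35 = 4)
p = 105 (p = -5*(-21) = 105)
1/(p - 641) + E(57) = 1/(105 - 641) + 4 = 1/(-536) + 4 = -1/536 + 4 = 2143/536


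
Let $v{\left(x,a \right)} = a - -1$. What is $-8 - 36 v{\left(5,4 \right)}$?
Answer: $-188$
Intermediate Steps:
$v{\left(x,a \right)} = 1 + a$ ($v{\left(x,a \right)} = a + 1 = 1 + a$)
$-8 - 36 v{\left(5,4 \right)} = -8 - 36 \left(1 + 4\right) = -8 - 180 = -188$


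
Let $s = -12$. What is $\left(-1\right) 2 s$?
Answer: $24$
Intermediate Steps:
$\left(-1\right) 2 s = \left(-1\right) 2 \left(-12\right) = \left(-2\right) \left(-12\right) = 24$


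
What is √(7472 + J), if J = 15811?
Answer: 3*√2587 ≈ 152.59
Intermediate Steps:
√(7472 + J) = √(7472 + 15811) = √23283 = 3*√2587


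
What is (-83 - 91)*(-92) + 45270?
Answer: 61278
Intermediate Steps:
(-83 - 91)*(-92) + 45270 = -174*(-92) + 45270 = 16008 + 45270 = 61278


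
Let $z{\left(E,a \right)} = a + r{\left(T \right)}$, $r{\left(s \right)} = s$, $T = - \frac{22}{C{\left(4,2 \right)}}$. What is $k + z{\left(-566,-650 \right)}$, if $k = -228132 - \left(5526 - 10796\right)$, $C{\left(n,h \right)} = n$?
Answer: $- \frac{447035}{2} \approx -2.2352 \cdot 10^{5}$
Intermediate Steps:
$T = - \frac{11}{2}$ ($T = - \frac{22}{4} = \left(-22\right) \frac{1}{4} = - \frac{11}{2} \approx -5.5$)
$z{\left(E,a \right)} = - \frac{11}{2} + a$ ($z{\left(E,a \right)} = a - \frac{11}{2} = - \frac{11}{2} + a$)
$k = -222862$ ($k = -228132 - -5270 = -228132 + 5270 = -222862$)
$k + z{\left(-566,-650 \right)} = -222862 - \frac{1311}{2} = - \frac{447035}{2}$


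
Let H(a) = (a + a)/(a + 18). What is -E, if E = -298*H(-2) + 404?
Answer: -957/2 ≈ -478.50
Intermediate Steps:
H(a) = 2*a/(18 + a) (H(a) = (2*a)/(18 + a) = 2*a/(18 + a))
E = 957/2 (E = -596*(-2)/(18 - 2) + 404 = -596*(-2)/16 + 404 = -298*(-¼) + 404 = 149/2 + 404 = 957/2 ≈ 478.50)
-E = -1*957/2 = -957/2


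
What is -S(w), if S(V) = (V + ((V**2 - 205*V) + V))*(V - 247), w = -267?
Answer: 64501860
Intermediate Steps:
S(V) = (-247 + V)*(V**2 - 203*V) (S(V) = (V + (V**2 - 204*V))*(-247 + V) = (V**2 - 203*V)*(-247 + V) = (-247 + V)*(V**2 - 203*V))
-S(w) = -(-267)*(50141 + (-267)**2 - 450*(-267)) = -(-267)*(50141 + 71289 + 120150) = -(-267)*241580 = -1*(-64501860) = 64501860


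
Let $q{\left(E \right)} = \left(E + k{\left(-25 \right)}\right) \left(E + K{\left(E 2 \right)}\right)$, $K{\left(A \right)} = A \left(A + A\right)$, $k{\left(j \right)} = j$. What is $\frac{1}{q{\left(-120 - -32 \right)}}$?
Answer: $- \frac{1}{6990632} \approx -1.4305 \cdot 10^{-7}$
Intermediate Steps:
$K{\left(A \right)} = 2 A^{2}$ ($K{\left(A \right)} = A 2 A = 2 A^{2}$)
$q{\left(E \right)} = \left(-25 + E\right) \left(E + 8 E^{2}\right)$ ($q{\left(E \right)} = \left(E - 25\right) \left(E + 2 \left(E 2\right)^{2}\right) = \left(-25 + E\right) \left(E + 2 \left(2 E\right)^{2}\right) = \left(-25 + E\right) \left(E + 2 \cdot 4 E^{2}\right) = \left(-25 + E\right) \left(E + 8 E^{2}\right)$)
$\frac{1}{q{\left(-120 - -32 \right)}} = \frac{1}{\left(-120 - -32\right) \left(-25 - 199 \left(-120 - -32\right) + 8 \left(-120 - -32\right)^{2}\right)} = \frac{1}{\left(-120 + 32\right) \left(-25 - 199 \left(-120 + 32\right) + 8 \left(-120 + 32\right)^{2}\right)} = \frac{1}{\left(-88\right) \left(-25 - -17512 + 8 \left(-88\right)^{2}\right)} = \frac{1}{\left(-88\right) \left(-25 + 17512 + 8 \cdot 7744\right)} = \frac{1}{\left(-88\right) \left(-25 + 17512 + 61952\right)} = \frac{1}{\left(-88\right) 79439} = \frac{1}{-6990632} = - \frac{1}{6990632}$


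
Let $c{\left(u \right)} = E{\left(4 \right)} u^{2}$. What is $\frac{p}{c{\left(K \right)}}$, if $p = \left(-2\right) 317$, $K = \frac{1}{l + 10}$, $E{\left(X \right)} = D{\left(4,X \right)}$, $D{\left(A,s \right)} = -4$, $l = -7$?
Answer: $\frac{2853}{2} \approx 1426.5$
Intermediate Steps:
$E{\left(X \right)} = -4$
$K = \frac{1}{3}$ ($K = \frac{1}{-7 + 10} = \frac{1}{3} \approx 0.33333$)
$p = -634$
$c{\left(u \right)} = - 4 u^{2}$
$\frac{p}{c{\left(K \right)}} = - \frac{634}{\left(-4\right) \left(\frac{1}{3}\right)^{2}} = - \frac{634}{\left(-4\right) \frac{1}{9}} = - \frac{634}{- \frac{4}{9}} = \left(-634\right) \left(- \frac{9}{4}\right) = \frac{2853}{2}$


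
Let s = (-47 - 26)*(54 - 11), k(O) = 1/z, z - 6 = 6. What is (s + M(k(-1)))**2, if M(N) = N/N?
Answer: 9847044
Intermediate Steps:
z = 12 (z = 6 + 6 = 12)
k(O) = 1/12
s = -3139 (s = -73*43 = -3139)
M(N) = 1
(s + M(k(-1)))**2 = (-3139 + 1)**2 = (-3138)**2 = 9847044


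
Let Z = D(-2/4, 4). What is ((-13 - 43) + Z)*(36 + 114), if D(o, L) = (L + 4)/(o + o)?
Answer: -9600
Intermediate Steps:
D(o, L) = (4 + L)/(2*o) (D(o, L) = (4 + L)/((2*o)) = (4 + L)*(1/(2*o)) = (4 + L)/(2*o))
Z = -8 (Z = (4 + 4)/(2*((-2/4))) = (½)*8/(-2*¼) = (½)*8/(-½) = (½)*(-2)*8 = -8)
((-13 - 43) + Z)*(36 + 114) = ((-13 - 43) - 8)*(36 + 114) = (-56 - 8)*150 = -64*150 = -9600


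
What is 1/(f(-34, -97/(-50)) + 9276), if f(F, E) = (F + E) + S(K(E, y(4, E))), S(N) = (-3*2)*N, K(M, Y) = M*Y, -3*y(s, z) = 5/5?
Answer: 50/462391 ≈ 0.00010813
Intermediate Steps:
y(s, z) = -⅓ (y(s, z) = -5/(3*5) = -⅓*1 = -⅓)
S(N) = -6*N
f(F, E) = F + 3*E (f(F, E) = (F + E) - 6*E*(-1)/3 = (E + F) - (-2)*E = (E + F) + 2*E = F + 3*E)
1/(f(-34, -97/(-50)) + 9276) = 1/((-34 + 3*(-97/(-50))) + 9276) = 1/((-34 + 3*(-97*(-1/50))) + 9276) = 1/((-34 + 3*(97/50)) + 9276) = 1/((-34 + 291/50) + 9276) = 1/(-1409/50 + 9276) = 1/(462391/50) = 50/462391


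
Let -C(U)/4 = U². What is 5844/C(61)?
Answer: -1461/3721 ≈ -0.39264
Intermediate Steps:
C(U) = -4*U²
5844/C(61) = 5844/((-4*61²)) = 5844/((-4*3721)) = 5844/(-14884) = 5844*(-1/14884) = -1461/3721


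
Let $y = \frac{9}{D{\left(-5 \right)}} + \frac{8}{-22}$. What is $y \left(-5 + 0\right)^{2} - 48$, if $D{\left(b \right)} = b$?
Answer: $- \frac{1123}{11} \approx -102.09$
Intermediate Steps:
$y = - \frac{119}{55}$ ($y = \frac{9}{-5} + \frac{8}{-22} = 9 \left(- \frac{1}{5}\right) + 8 \left(- \frac{1}{22}\right) = - \frac{9}{5} - \frac{4}{11} = - \frac{119}{55} \approx -2.1636$)
$y \left(-5 + 0\right)^{2} - 48 = - \frac{119 \left(-5 + 0\right)^{2}}{55} - 48 = - \frac{119 \left(-5\right)^{2}}{55} - 48 = \left(- \frac{119}{55}\right) 25 - 48 = - \frac{595}{11} - 48 = - \frac{1123}{11}$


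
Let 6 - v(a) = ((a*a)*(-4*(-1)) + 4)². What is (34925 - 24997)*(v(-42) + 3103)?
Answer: -494816394648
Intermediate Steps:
v(a) = 6 - (4 + 4*a²)² (v(a) = 6 - ((a*a)*(-4*(-1)) + 4)² = 6 - (a²*4 + 4)² = 6 - (4*a² + 4)² = 6 - (4 + 4*a²)²)
(34925 - 24997)*(v(-42) + 3103) = (34925 - 24997)*((6 - 16*(1 + (-42)²)²) + 3103) = 9928*((6 - 16*(1 + 1764)²) + 3103) = 9928*((6 - 16*1765²) + 3103) = 9928*((6 - 16*3115225) + 3103) = 9928*((6 - 49843600) + 3103) = 9928*(-49843594 + 3103) = 9928*(-49840491) = -494816394648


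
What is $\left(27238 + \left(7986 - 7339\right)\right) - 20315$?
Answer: $7570$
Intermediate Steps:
$\left(27238 + \left(7986 - 7339\right)\right) - 20315 = \left(27238 + 647\right) - 20315 = 27885 - 20315 = 7570$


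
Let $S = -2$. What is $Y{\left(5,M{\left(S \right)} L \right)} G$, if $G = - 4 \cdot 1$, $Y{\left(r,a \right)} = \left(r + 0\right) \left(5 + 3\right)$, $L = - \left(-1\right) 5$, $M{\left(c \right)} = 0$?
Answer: $-160$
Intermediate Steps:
$L = 5$ ($L = \left(-1\right) \left(-5\right) = 5$)
$Y{\left(r,a \right)} = 8 r$ ($Y{\left(r,a \right)} = r 8 = 8 r$)
$G = -4$ ($G = \left(-1\right) 4 = -4$)
$Y{\left(5,M{\left(S \right)} L \right)} G = 8 \cdot 5 \left(-4\right) = 40 \left(-4\right) = -160$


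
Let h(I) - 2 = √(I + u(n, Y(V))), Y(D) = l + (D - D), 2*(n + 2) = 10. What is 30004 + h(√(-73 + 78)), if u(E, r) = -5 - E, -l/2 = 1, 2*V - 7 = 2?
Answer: 30006 + √(-8 + √5) ≈ 30006.0 + 2.4008*I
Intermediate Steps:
n = 3 (n = -2 + (½)*10 = -2 + 5 = 3)
V = 9/2 (V = 7/2 + (½)*2 = 7/2 + 1 = 9/2 ≈ 4.5000)
l = -2 (l = -2*1 = -2)
Y(D) = -2 (Y(D) = -2 + (D - D) = -2 + 0 = -2)
h(I) = 2 + √(-8 + I) (h(I) = 2 + √(I + (-5 - 1*3)) = 2 + √(I + (-5 - 3)) = 2 + √(I - 8) = 2 + √(-8 + I))
30004 + h(√(-73 + 78)) = 30004 + (2 + √(-8 + √(-73 + 78))) = 30004 + (2 + √(-8 + √5)) = 30006 + √(-8 + √5)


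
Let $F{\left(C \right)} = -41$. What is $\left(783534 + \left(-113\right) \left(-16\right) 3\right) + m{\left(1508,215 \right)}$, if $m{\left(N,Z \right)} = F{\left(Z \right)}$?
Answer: $788917$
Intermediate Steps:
$m{\left(N,Z \right)} = -41$
$\left(783534 + \left(-113\right) \left(-16\right) 3\right) + m{\left(1508,215 \right)} = \left(783534 + \left(-113\right) \left(-16\right) 3\right) - 41 = \left(783534 + 1808 \cdot 3\right) - 41 = \left(783534 + 5424\right) - 41 = 788958 - 41 = 788917$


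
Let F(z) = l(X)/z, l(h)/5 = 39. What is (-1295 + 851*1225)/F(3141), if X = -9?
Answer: 218023092/13 ≈ 1.6771e+7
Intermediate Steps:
l(h) = 195 (l(h) = 5*39 = 195)
F(z) = 195/z
(-1295 + 851*1225)/F(3141) = (-1295 + 851*1225)/((195/3141)) = (-1295 + 1042475)/((195*(1/3141))) = 1041180/(65/1047) = 1041180*(1047/65) = 218023092/13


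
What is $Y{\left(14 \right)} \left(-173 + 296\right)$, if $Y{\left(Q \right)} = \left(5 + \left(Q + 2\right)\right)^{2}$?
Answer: $54243$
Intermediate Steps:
$Y{\left(Q \right)} = \left(7 + Q\right)^{2}$ ($Y{\left(Q \right)} = \left(5 + \left(2 + Q\right)\right)^{2} = \left(7 + Q\right)^{2}$)
$Y{\left(14 \right)} \left(-173 + 296\right) = \left(7 + 14\right)^{2} \left(-173 + 296\right) = 21^{2} \cdot 123 = 441 \cdot 123 = 54243$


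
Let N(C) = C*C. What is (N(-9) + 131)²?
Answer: 44944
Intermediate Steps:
N(C) = C²
(N(-9) + 131)² = ((-9)² + 131)² = (81 + 131)² = 212² = 44944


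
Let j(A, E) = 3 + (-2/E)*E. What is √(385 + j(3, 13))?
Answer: √386 ≈ 19.647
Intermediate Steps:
j(A, E) = 1 (j(A, E) = 3 - 2 = 1)
√(385 + j(3, 13)) = √(385 + 1) = √386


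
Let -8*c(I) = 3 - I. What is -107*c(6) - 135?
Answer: -1401/8 ≈ -175.13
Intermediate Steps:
c(I) = -3/8 + I/8 (c(I) = -(3 - I)/8 = -3/8 + I/8)
-107*c(6) - 135 = -107*(-3/8 + (1/8)*6) - 135 = -107*(-3/8 + 3/4) - 135 = -107*3/8 - 135 = -321/8 - 135 = -1401/8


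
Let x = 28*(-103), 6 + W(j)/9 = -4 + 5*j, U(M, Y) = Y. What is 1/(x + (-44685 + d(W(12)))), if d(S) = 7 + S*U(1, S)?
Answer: 1/154938 ≈ 6.4542e-6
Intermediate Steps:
W(j) = -90 + 45*j (W(j) = -54 + 9*(-4 + 5*j) = -54 + (-36 + 45*j) = -90 + 45*j)
d(S) = 7 + S² (d(S) = 7 + S*S = 7 + S²)
x = -2884
1/(x + (-44685 + d(W(12)))) = 1/(-2884 + (-44685 + (7 + (-90 + 45*12)²))) = 1/(-2884 + (-44685 + (7 + (-90 + 540)²))) = 1/(-2884 + (-44685 + (7 + 450²))) = 1/(-2884 + (-44685 + (7 + 202500))) = 1/(-2884 + (-44685 + 202507)) = 1/(-2884 + 157822) = 1/154938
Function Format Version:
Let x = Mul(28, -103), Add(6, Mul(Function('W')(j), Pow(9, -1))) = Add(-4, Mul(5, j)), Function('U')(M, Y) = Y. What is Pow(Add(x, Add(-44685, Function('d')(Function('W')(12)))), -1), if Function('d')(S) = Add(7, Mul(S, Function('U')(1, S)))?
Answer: Rational(1, 154938) ≈ 6.4542e-6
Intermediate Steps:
Function('W')(j) = Add(-90, Mul(45, j)) (Function('W')(j) = Add(-54, Mul(9, Add(-4, Mul(5, j)))) = Add(-54, Add(-36, Mul(45, j))) = Add(-90, Mul(45, j)))
Function('d')(S) = Add(7, Pow(S, 2)) (Function('d')(S) = Add(7, Mul(S, S)) = Add(7, Pow(S, 2)))
x = -2884
Pow(Add(x, Add(-44685, Function('d')(Function('W')(12)))), -1) = Pow(Add(-2884, Add(-44685, Add(7, Pow(Add(-90, Mul(45, 12)), 2)))), -1) = Pow(Add(-2884, Add(-44685, Add(7, Pow(Add(-90, 540), 2)))), -1) = Pow(Add(-2884, Add(-44685, Add(7, Pow(450, 2)))), -1) = Pow(Add(-2884, Add(-44685, Add(7, 202500))), -1) = Pow(Add(-2884, Add(-44685, 202507)), -1) = Pow(Add(-2884, 157822), -1) = Pow(154938, -1) = Rational(1, 154938)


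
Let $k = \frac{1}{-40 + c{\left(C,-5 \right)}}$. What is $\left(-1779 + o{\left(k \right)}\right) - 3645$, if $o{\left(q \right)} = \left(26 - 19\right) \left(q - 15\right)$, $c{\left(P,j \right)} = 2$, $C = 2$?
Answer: $- \frac{210109}{38} \approx -5529.2$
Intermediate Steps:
$k = - \frac{1}{38}$ ($k = \frac{1}{-40 + 2} = \frac{1}{-38} = - \frac{1}{38} \approx -0.026316$)
$o{\left(q \right)} = -105 + 7 q$ ($o{\left(q \right)} = 7 \left(-15 + q\right) = -105 + 7 q$)
$\left(-1779 + o{\left(k \right)}\right) - 3645 = \left(-1779 + \left(-105 + 7 \left(- \frac{1}{38}\right)\right)\right) - 3645 = \left(-1779 - \frac{3997}{38}\right) - 3645 = - \frac{71599}{38} - 3645 = - \frac{210109}{38}$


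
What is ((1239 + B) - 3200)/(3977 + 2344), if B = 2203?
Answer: 242/6321 ≈ 0.038285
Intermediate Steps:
((1239 + B) - 3200)/(3977 + 2344) = ((1239 + 2203) - 3200)/(3977 + 2344) = (3442 - 3200)/6321 = 242*(1/6321) = 242/6321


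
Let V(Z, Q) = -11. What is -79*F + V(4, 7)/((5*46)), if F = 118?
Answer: -2144071/230 ≈ -9322.0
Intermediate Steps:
-79*F + V(4, 7)/((5*46)) = -79*118 - 11/(5*46) = -9322 - 11/230 = -2144071/230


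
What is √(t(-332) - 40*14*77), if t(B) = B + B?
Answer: 2*I*√10946 ≈ 209.25*I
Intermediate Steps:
t(B) = 2*B
√(t(-332) - 40*14*77) = √(2*(-332) - 40*14*77) = √(-664 - 560*77) = √(-664 - 43120) = √(-43784) = 2*I*√10946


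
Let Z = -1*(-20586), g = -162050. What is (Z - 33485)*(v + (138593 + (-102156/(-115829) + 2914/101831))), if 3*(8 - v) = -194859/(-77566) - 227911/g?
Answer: -28398940446685309252221407083/15884771436029817825 ≈ -1.7878e+9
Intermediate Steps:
Z = 20586
v = 63103660406/9427177725 (v = 8 - (-194859/(-77566) - 227911/(-162050))/3 = 8 - (-194859*(-1/77566) - 227911*(-1/162050))/3 = 8 - (194859/77566 + 227911/162050)/3 = 8 - ⅓*12313761394/3142392575 = 8 - 12313761394/9427177725 = 63103660406/9427177725 ≈ 6.6938)
(Z - 33485)*(v + (138593 + (-102156/(-115829) + 2914/101831))) = (20586 - 33485)*(63103660406/9427177725 + (138593 + (-102156/(-115829) + 2914/101831))) = -12899*(63103660406/9427177725 + (138593 + (-102156*(-1/115829) + 2914*(1/101831)))) = -12899*(63103660406/9427177725 + (138593 + (102156/115829 + 2914/101831))) = -12899*(63103660406/9427177725 + (138593 + 10740173342/11794982899)) = -12899*(63103660406/9427177725 + 1634712805094449/11794982899) = -12899*2201638921364858458192217/15884771436029817825 = -28398940446685309252221407083/15884771436029817825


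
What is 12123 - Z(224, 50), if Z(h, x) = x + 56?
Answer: 12017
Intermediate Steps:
Z(h, x) = 56 + x
12123 - Z(224, 50) = 12123 - (56 + 50) = 12123 - 1*106 = 12123 - 106 = 12017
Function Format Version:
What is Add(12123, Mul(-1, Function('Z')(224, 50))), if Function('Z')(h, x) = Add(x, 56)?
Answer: 12017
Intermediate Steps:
Function('Z')(h, x) = Add(56, x)
Add(12123, Mul(-1, Function('Z')(224, 50))) = Add(12123, Mul(-1, Add(56, 50))) = Add(12123, Mul(-1, 106)) = Add(12123, -106) = 12017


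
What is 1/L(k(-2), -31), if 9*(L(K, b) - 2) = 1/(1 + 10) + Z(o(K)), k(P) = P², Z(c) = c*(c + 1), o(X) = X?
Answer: 99/419 ≈ 0.23628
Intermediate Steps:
Z(c) = c*(1 + c)
L(K, b) = 199/99 + K*(1 + K)/9 (L(K, b) = 2 + (1/(1 + 10) + K*(1 + K))/9 = 2 + (1/11 + K*(1 + K))/9 = 2 + (1/99 + K*(1 + K)/9) = 199/99 + K*(1 + K)/9)
1/L(k(-2), -31) = 1/(199/99 + (⅑)*(-2)²*(1 + (-2)²)) = 1/(199/99 + (⅑)*4*(1 + 4)) = 1/(199/99 + (⅑)*4*5) = 1/(199/99 + 20/9) = 1/(419/99) = 99/419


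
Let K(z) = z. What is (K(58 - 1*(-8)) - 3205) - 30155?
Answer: -33294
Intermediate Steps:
(K(58 - 1*(-8)) - 3205) - 30155 = ((58 - 1*(-8)) - 3205) - 30155 = ((58 + 8) - 3205) - 30155 = (66 - 3205) - 30155 = -3139 - 30155 = -33294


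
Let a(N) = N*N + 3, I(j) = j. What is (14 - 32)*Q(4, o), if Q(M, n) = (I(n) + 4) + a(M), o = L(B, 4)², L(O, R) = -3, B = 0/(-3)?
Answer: -576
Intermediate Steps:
a(N) = 3 + N² (a(N) = N² + 3 = 3 + N²)
B = 0 (B = 0*(-⅓) = 0)
o = 9 (o = (-3)² = 9)
Q(M, n) = 7 + n + M² (Q(M, n) = (n + 4) + (3 + M²) = (4 + n) + (3 + M²) = 7 + n + M²)
(14 - 32)*Q(4, o) = (14 - 32)*(7 + 9 + 4²) = -18*(7 + 9 + 16) = -18*32 = -576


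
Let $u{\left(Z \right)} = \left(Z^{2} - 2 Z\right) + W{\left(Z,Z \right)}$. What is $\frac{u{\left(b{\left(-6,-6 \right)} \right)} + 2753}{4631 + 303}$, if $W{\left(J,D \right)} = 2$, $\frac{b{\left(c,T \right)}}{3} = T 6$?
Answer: $\frac{14635}{4934} \approx 2.9662$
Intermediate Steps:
$b{\left(c,T \right)} = 18 T$ ($b{\left(c,T \right)} = 3 T 6 = 3 \cdot 6 T = 18 T$)
$u{\left(Z \right)} = 2 + Z^{2} - 2 Z$ ($u{\left(Z \right)} = \left(Z^{2} - 2 Z\right) + 2 = 2 + Z^{2} - 2 Z$)
$\frac{u{\left(b{\left(-6,-6 \right)} \right)} + 2753}{4631 + 303} = \frac{\left(2 + \left(18 \left(-6\right)\right)^{2} - 2 \cdot 18 \left(-6\right)\right) + 2753}{4631 + 303} = \frac{\left(2 + \left(-108\right)^{2} - -216\right) + 2753}{4934} = \left(\left(2 + 11664 + 216\right) + 2753\right) \frac{1}{4934} = \left(11882 + 2753\right) \frac{1}{4934} = 14635 \cdot \frac{1}{4934} = \frac{14635}{4934}$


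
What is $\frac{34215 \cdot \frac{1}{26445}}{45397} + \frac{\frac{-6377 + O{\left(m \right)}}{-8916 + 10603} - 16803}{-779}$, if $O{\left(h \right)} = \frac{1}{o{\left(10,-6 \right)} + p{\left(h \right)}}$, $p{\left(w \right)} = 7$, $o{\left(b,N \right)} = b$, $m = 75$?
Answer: $\frac{940902676075976}{43611103038811} \approx 21.575$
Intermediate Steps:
$O{\left(h \right)} = \frac{1}{17}$ ($O{\left(h \right)} = \frac{1}{10 + 7} = \frac{1}{17}$)
$\frac{34215 \cdot \frac{1}{26445}}{45397} + \frac{\frac{-6377 + O{\left(m \right)}}{-8916 + 10603} - 16803}{-779} = \frac{34215 \cdot \frac{1}{26445}}{45397} + \frac{\frac{-6377 + \frac{1}{17}}{-8916 + 10603} - 16803}{-779} = 34215 \cdot \frac{1}{26445} \cdot \frac{1}{45397} + \left(- \frac{108408}{17 \cdot 1687} - 16803\right) \left(- \frac{1}{779}\right) = \frac{2281}{1763} \cdot \frac{1}{45397} + \left(\left(- \frac{108408}{17}\right) \frac{1}{1687} - 16803\right) \left(- \frac{1}{779}\right) = \frac{2281}{80034911} + \left(- \frac{108408}{28679} - 16803\right) \left(- \frac{1}{779}\right) = \frac{2281}{80034911} - - \frac{482001645}{22340941} = \frac{2281}{80034911} + \frac{482001645}{22340941} = \frac{940902676075976}{43611103038811}$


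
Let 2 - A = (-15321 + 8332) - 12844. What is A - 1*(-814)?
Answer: 20649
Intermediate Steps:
A = 19835 (A = 2 - ((-15321 + 8332) - 12844) = 2 - (-6989 - 12844) = 2 - 1*(-19833) = 2 + 19833 = 19835)
A - 1*(-814) = 19835 - 1*(-814) = 19835 + 814 = 20649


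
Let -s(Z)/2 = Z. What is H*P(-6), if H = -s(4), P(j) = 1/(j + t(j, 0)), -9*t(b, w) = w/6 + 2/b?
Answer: -216/161 ≈ -1.3416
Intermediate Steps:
t(b, w) = -2/(9*b) - w/54 (t(b, w) = -(w/6 + 2/b)/9 = -(2/b + w/6)/9 = -2/(9*b) - w/54)
s(Z) = -2*Z
P(j) = 1/(j - 2/(9*j)) (P(j) = 1/(j + (-12 - 1*j*0)/(54*j)) = 1/(j + (-12 + 0)/(54*j)) = 1/(j + (1/54)*(-12)/j) = 1/(j - 2/(9*j)))
H = 8 (H = -(-2)*4 = -1*(-8) = 8)
H*P(-6) = 8*(9*(-6)/(-2 + 9*(-6)²)) = 8*(9*(-6)/(-2 + 9*36)) = 8*(9*(-6)/(-2 + 324)) = 8*(9*(-6)/322) = 8*(9*(-6)*(1/322)) = 8*(-27/161) = -216/161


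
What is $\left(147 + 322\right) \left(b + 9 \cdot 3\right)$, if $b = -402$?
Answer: $-175875$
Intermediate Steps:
$\left(147 + 322\right) \left(b + 9 \cdot 3\right) = \left(147 + 322\right) \left(-402 + 9 \cdot 3\right) = 469 \left(-402 + 27\right) = 469 \left(-375\right) = -175875$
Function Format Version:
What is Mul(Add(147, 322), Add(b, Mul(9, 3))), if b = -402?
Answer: -175875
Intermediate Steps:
Mul(Add(147, 322), Add(b, Mul(9, 3))) = Mul(Add(147, 322), Add(-402, Mul(9, 3))) = Mul(469, Add(-402, 27)) = Mul(469, -375) = -175875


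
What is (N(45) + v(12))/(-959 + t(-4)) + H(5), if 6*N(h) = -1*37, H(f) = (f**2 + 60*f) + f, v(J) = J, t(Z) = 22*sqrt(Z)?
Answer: 1824768095/5529702 - 770*I/2764851 ≈ 329.99 - 0.0002785*I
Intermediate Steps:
H(f) = f**2 + 61*f
N(h) = -37/6 (N(h) = (-1*37)/6 = (1/6)*(-37) = -37/6)
(N(45) + v(12))/(-959 + t(-4)) + H(5) = (-37/6 + 12)/(-959 + 22*sqrt(-4)) + 5*(61 + 5) = 35/(6*(-959 + 22*(2*I))) + 5*66 = 35/(6*(-959 + 44*I)) + 330 = 35*((-959 - 44*I)/921617)/6 + 330 = 35*(-959 - 44*I)/5529702 + 330 = 330 + 35*(-959 - 44*I)/5529702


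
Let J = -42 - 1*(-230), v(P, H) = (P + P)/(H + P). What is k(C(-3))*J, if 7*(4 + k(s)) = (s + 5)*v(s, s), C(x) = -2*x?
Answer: -3196/7 ≈ -456.57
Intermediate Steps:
v(P, H) = 2*P/(H + P) (v(P, H) = (2*P)/(H + P) = 2*P/(H + P))
k(s) = -23/7 + s/7 (k(s) = -4 + ((s + 5)*(2*s/(s + s)))/7 = -4 + ((5 + s)*(2*s/((2*s))))/7 = -4 + ((5 + s)*(2*s*(1/(2*s))))/7 = -4 + ((5 + s)*1)/7 = -4 + (5 + s)/7 = -4 + (5/7 + s/7) = -23/7 + s/7)
J = 188 (J = -42 + 230 = 188)
k(C(-3))*J = (-23/7 + (-2*(-3))/7)*188 = (-23/7 + (⅐)*6)*188 = (-23/7 + 6/7)*188 = -17/7*188 = -3196/7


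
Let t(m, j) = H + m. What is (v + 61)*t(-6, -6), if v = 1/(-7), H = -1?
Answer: -426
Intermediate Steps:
v = -⅐ ≈ -0.14286
t(m, j) = -1 + m
(v + 61)*t(-6, -6) = (-⅐ + 61)*(-1 - 6) = (426/7)*(-7) = -426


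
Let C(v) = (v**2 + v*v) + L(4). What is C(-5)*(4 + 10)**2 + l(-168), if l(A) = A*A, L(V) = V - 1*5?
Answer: 37828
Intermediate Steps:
L(V) = -5 + V (L(V) = V - 5 = -5 + V)
C(v) = -1 + 2*v**2 (C(v) = (v**2 + v*v) + (-5 + 4) = (v**2 + v**2) - 1 = 2*v**2 - 1 = -1 + 2*v**2)
l(A) = A**2
C(-5)*(4 + 10)**2 + l(-168) = (-1 + 2*(-5)**2)*(4 + 10)**2 + (-168)**2 = (-1 + 2*25)*14**2 + 28224 = (-1 + 50)*196 + 28224 = 49*196 + 28224 = 9604 + 28224 = 37828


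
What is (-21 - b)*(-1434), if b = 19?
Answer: 57360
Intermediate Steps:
(-21 - b)*(-1434) = (-21 - 1*19)*(-1434) = (-21 - 19)*(-1434) = -40*(-1434) = 57360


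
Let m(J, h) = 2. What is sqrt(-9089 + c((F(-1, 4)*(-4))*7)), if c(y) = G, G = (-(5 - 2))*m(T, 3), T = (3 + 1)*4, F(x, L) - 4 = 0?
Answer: I*sqrt(9095) ≈ 95.368*I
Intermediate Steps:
F(x, L) = 4 (F(x, L) = 4 + 0 = 4)
T = 16 (T = 4*4 = 16)
G = -6 (G = -(5 - 2)*2 = -1*3*2 = -3*2 = -6)
c(y) = -6
sqrt(-9089 + c((F(-1, 4)*(-4))*7)) = sqrt(-9089 - 6) = sqrt(-9095) = I*sqrt(9095)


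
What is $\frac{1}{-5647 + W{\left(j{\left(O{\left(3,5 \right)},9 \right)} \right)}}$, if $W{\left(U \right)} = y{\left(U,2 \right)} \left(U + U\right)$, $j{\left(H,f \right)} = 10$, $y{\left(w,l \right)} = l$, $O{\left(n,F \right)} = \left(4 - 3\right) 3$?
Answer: $- \frac{1}{5607} \approx -0.00017835$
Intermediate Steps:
$O{\left(n,F \right)} = 3$ ($O{\left(n,F \right)} = 1 \cdot 3 = 3$)
$W{\left(U \right)} = 4 U$ ($W{\left(U \right)} = 2 \left(U + U\right) = 2 \cdot 2 U = 4 U$)
$\frac{1}{-5647 + W{\left(j{\left(O{\left(3,5 \right)},9 \right)} \right)}} = \frac{1}{-5647 + 4 \cdot 10} = \frac{1}{-5647 + 40} = \frac{1}{-5607} = - \frac{1}{5607}$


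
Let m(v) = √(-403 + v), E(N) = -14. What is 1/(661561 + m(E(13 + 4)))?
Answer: 661561/437662957138 - I*√417/437662957138 ≈ 1.5116e-6 - 4.6658e-11*I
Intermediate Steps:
1/(661561 + m(E(13 + 4))) = 1/(661561 + √(-403 - 14)) = 1/(661561 + √(-417)) = 1/(661561 + I*√417)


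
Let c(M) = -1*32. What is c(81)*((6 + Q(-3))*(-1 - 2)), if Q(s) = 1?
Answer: 672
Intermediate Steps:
c(M) = -32
c(81)*((6 + Q(-3))*(-1 - 2)) = -32*(6 + 1)*(-1 - 2) = -224*(-3) = -32*(-21) = 672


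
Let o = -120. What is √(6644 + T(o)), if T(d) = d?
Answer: 2*√1631 ≈ 80.771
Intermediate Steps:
√(6644 + T(o)) = √(6644 - 120) = √6524 = 2*√1631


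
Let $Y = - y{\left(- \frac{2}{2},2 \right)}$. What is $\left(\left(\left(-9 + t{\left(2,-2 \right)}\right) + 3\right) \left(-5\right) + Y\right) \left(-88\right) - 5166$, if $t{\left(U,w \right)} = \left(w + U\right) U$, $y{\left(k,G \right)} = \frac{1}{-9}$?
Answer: $- \frac{70342}{9} \approx -7815.8$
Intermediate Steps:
$y{\left(k,G \right)} = - \frac{1}{9}$
$t{\left(U,w \right)} = U \left(U + w\right)$ ($t{\left(U,w \right)} = \left(U + w\right) U = U \left(U + w\right)$)
$Y = \frac{1}{9}$ ($Y = \left(-1\right) \left(- \frac{1}{9}\right) = \frac{1}{9} \approx 0.11111$)
$\left(\left(\left(-9 + t{\left(2,-2 \right)}\right) + 3\right) \left(-5\right) + Y\right) \left(-88\right) - 5166 = \left(\left(\left(-9 + 2 \left(2 - 2\right)\right) + 3\right) \left(-5\right) + \frac{1}{9}\right) \left(-88\right) - 5166 = \left(\left(\left(-9 + 2 \cdot 0\right) + 3\right) \left(-5\right) + \frac{1}{9}\right) \left(-88\right) - 5166 = \left(\left(\left(-9 + 0\right) + 3\right) \left(-5\right) + \frac{1}{9}\right) \left(-88\right) - 5166 = \left(\left(-9 + 3\right) \left(-5\right) + \frac{1}{9}\right) \left(-88\right) - 5166 = \left(\left(-6\right) \left(-5\right) + \frac{1}{9}\right) \left(-88\right) - 5166 = \left(30 + \frac{1}{9}\right) \left(-88\right) - 5166 = \frac{271}{9} \left(-88\right) - 5166 = - \frac{23848}{9} - 5166 = - \frac{70342}{9}$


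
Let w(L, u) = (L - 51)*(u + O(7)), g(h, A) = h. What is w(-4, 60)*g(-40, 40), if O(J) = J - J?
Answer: 132000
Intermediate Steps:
O(J) = 0
w(L, u) = u*(-51 + L) (w(L, u) = (L - 51)*(u + 0) = (-51 + L)*u = u*(-51 + L))
w(-4, 60)*g(-40, 40) = (60*(-51 - 4))*(-40) = (60*(-55))*(-40) = -3300*(-40) = 132000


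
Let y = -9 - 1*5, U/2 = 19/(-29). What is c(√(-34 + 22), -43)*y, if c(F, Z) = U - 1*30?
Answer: 12712/29 ≈ 438.34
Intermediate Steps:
U = -38/29 (U = 2*(19/(-29)) = 2*(19*(-1/29)) = 2*(-19/29) = -38/29 ≈ -1.3103)
c(F, Z) = -908/29 (c(F, Z) = -38/29 - 1*30 = -38/29 - 30 = -908/29)
y = -14 (y = -9 - 5 = -14)
c(√(-34 + 22), -43)*y = -908/29*(-14) = 12712/29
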